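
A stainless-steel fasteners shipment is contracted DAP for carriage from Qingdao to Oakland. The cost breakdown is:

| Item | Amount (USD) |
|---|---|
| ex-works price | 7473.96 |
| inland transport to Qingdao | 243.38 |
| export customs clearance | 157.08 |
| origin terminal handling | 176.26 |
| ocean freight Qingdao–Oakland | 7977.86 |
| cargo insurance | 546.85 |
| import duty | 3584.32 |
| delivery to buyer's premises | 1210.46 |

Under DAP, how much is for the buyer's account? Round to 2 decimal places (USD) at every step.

Buyer's account: USD 3584.32

DAP: the seller bears all costs to the named destination except import duty and clearance.
Seller's account: goods 7473.96 + inland to port 243.38 + export clearance 157.08 + origin terminal 176.26 + freight 7977.86 + insurance 546.85 + delivery 1210.46 = 17785.85
Buyer's account: duty 3584.32 = 3584.32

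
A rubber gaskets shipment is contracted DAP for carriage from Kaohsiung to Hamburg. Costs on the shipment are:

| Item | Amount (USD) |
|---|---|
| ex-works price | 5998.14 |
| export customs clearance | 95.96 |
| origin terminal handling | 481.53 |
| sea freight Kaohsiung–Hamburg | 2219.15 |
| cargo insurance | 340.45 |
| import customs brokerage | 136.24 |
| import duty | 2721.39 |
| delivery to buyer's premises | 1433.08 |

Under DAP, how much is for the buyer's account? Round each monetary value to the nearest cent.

Buyer's account: USD 2857.63

DAP: the seller bears all costs to the named destination except import duty and clearance.
Seller's account: goods 5998.14 + export clearance 95.96 + origin terminal 481.53 + freight 2219.15 + insurance 340.45 + delivery 1433.08 = 10568.31
Buyer's account: brokerage 136.24 + duty 2721.39 = 2857.63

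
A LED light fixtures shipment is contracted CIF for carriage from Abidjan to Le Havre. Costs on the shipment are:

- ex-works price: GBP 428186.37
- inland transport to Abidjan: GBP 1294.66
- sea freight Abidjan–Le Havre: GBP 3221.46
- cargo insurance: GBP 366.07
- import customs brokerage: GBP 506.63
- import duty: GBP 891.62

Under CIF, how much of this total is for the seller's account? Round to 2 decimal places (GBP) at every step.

CIF: the seller pays costs through ocean freight and marine insurance to the destination port.
Seller's account: goods 428186.37 + inland to port 1294.66 + freight 3221.46 + insurance 366.07 = 433068.56
Buyer's account: brokerage 506.63 + duty 891.62 = 1398.25

Seller's account: GBP 433068.56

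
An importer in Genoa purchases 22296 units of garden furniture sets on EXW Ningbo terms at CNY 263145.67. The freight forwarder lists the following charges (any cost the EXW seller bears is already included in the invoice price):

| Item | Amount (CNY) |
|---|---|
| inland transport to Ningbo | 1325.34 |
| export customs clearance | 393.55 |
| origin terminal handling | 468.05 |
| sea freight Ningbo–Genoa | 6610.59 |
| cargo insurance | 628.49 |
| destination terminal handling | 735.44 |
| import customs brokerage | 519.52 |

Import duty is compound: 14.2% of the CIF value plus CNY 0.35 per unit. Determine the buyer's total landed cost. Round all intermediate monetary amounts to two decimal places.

EXW: the seller makes goods available at their premises; the buyer bears all onward costs.
CIF value = EXW price + inland to port + export clearance + origin terminal + freight + insurance = 263145.67 + 1325.34 + 393.55 + 468.05 + 6610.59 + 628.49 = 272571.69
Ad valorem component: 272571.69 × 14.2% = 38705.18
Specific component: 22296 × 0.35 = 7803.60
Import duty = 38705.18 + 7803.60 = 46508.78
Buyer bears: inland to port 1325.34 + export clearance 393.55 + origin terminal 468.05 + freight 6610.59 + insurance 628.49 + destination terminal 735.44 + brokerage 519.52 + duty 46508.78 = 57189.76
Landed cost = invoice 263145.67 + 57189.76 = 320335.43

Total landed cost: CNY 320335.43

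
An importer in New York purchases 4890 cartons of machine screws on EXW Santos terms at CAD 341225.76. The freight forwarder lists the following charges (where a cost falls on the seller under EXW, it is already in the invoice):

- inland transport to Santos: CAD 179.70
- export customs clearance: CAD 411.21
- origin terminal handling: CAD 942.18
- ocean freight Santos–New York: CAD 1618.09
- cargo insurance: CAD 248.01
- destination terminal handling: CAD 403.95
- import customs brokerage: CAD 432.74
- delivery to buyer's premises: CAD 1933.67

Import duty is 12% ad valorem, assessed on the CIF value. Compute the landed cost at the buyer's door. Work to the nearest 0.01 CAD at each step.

Total landed cost: CAD 388750.30

EXW: the seller makes goods available at their premises; the buyer bears all onward costs.
CIF value = EXW price + inland to port + export clearance + origin terminal + freight + insurance = 341225.76 + 179.70 + 411.21 + 942.18 + 1618.09 + 248.01 = 344624.95
Import duty = 344624.95 × 12% = 41354.99
Buyer bears: inland to port 179.70 + export clearance 411.21 + origin terminal 942.18 + freight 1618.09 + insurance 248.01 + destination terminal 403.95 + brokerage 432.74 + delivery 1933.67 + duty 41354.99 = 47524.54
Landed cost = invoice 341225.76 + 47524.54 = 388750.30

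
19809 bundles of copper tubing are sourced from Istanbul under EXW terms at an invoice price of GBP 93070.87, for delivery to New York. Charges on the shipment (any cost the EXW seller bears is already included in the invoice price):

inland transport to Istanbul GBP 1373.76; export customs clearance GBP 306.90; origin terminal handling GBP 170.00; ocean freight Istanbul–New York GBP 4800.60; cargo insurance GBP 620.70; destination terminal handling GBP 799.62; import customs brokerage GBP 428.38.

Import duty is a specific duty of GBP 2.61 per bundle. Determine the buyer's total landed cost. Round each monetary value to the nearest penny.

EXW: the seller makes goods available at their premises; the buyer bears all onward costs.
CIF value = EXW price + inland to port + export clearance + origin terminal + freight + insurance = 93070.87 + 1373.76 + 306.90 + 170.00 + 4800.60 + 620.70 = 100342.83
Import duty = 19809 × 2.61 = 51701.49
Buyer bears: inland to port 1373.76 + export clearance 306.90 + origin terminal 170.00 + freight 4800.60 + insurance 620.70 + destination terminal 799.62 + brokerage 428.38 + duty 51701.49 = 60201.45
Landed cost = invoice 93070.87 + 60201.45 = 153272.32

Total landed cost: GBP 153272.32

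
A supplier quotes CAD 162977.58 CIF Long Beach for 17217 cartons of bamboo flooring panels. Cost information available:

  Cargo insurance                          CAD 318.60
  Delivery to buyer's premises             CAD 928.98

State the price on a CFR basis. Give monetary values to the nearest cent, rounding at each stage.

CFR price: CAD 162658.98

Not relevant to the conversion: delivery — on the buyer under both terms; not part of either seller's price.
From CIF to CFR, the seller no longer bears: insurance.
CFR price = 162977.58 − 318.60 = 162658.98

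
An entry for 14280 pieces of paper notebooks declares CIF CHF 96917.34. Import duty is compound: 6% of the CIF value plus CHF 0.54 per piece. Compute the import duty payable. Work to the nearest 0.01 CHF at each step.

Ad valorem component: 96917.34 × 6% = 5815.04
Specific component: 14280 × 0.54 = 7711.20
Import duty = 5815.04 + 7711.20 = 13526.24

Import duty: CHF 13526.24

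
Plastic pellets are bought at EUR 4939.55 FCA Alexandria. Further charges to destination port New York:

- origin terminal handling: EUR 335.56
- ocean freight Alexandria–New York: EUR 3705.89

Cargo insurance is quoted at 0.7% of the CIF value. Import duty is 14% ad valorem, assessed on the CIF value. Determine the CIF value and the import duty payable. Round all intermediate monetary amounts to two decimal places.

CIF value: EUR 9044.31; import duty: EUR 1266.20

Let C be the CIF value. C = FCA price + pre-shipment costs + freight + 0.7% × C
C − 0.7% × C = 4939.55 + 335.56 + 3705.89
0.993 × C = 8981.00
C = 8981.00 / 0.993 = 9044.31
Insurance premium = 0.7% × 9044.31 = 63.31
Import duty = 9044.31 × 14% = 1266.20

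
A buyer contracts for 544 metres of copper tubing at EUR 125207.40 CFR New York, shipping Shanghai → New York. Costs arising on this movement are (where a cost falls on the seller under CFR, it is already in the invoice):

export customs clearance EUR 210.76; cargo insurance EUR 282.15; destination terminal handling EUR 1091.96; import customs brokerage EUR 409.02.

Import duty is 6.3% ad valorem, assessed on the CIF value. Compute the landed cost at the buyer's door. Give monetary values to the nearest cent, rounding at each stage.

Total landed cost: EUR 134896.37

CFR: the seller pays costs through ocean freight to the destination port, but not insurance.
Already in the invoice (seller's account under CFR): export clearance — exclude.
CIF value = CFR price + insurance = 125207.40 + 282.15 = 125489.55
Import duty = 125489.55 × 6.3% = 7905.84
Buyer bears: insurance 282.15 + destination terminal 1091.96 + brokerage 409.02 + duty 7905.84 = 9688.97
Landed cost = invoice 125207.40 + 9688.97 = 134896.37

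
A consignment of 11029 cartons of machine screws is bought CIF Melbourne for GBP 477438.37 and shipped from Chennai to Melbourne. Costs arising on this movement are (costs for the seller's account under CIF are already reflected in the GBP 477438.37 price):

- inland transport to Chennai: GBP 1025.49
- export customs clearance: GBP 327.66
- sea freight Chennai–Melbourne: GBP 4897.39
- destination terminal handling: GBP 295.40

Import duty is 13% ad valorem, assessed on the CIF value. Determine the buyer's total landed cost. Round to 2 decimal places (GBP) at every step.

CIF: the seller pays costs through ocean freight and marine insurance to the destination port.
Already in the invoice (seller's account under CIF): inland to port, export clearance, freight — exclude.
The CIF price already equals the CIF value: 477438.37
Import duty = 477438.37 × 13% = 62066.99
Buyer bears: destination terminal 295.40 + duty 62066.99 = 62362.39
Landed cost = invoice 477438.37 + 62362.39 = 539800.76

Total landed cost: GBP 539800.76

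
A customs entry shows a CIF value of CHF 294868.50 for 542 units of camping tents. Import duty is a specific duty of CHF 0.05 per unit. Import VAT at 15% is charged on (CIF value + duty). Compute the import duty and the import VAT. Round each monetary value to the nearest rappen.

Import duty = 542 × 0.05 = 27.10
VAT base = CIF + duty = 294868.50 + 27.10 = 294895.60
Import VAT = 294895.60 × 15% = 44234.34

Import duty: CHF 27.10; import VAT: CHF 44234.34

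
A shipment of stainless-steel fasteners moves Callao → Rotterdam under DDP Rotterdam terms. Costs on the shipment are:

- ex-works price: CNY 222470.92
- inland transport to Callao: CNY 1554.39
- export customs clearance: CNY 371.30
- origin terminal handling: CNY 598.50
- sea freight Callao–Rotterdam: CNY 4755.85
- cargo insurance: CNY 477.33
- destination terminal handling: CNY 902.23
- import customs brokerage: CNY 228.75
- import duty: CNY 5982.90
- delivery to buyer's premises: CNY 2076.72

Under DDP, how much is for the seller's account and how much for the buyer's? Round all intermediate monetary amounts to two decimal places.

Seller: CNY 239418.89; buyer: CNY 0.00

DDP: the seller bears all costs including import duty.
Seller's account: goods 222470.92 + inland to port 1554.39 + export clearance 371.30 + origin terminal 598.50 + freight 4755.85 + insurance 477.33 + destination terminal 902.23 + brokerage 228.75 + duty 5982.90 + delivery 2076.72 = 239418.89
Buyer's account: 0.00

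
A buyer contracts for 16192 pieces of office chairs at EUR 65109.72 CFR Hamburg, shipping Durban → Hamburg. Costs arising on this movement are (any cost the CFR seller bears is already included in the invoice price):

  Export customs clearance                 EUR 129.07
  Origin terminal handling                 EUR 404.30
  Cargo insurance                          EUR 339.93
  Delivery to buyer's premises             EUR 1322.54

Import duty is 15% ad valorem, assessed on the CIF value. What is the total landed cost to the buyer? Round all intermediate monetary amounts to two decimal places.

Total landed cost: EUR 76589.64

CFR: the seller pays costs through ocean freight to the destination port, but not insurance.
Already in the invoice (seller's account under CFR): export clearance, origin terminal — exclude.
CIF value = CFR price + insurance = 65109.72 + 339.93 = 65449.65
Import duty = 65449.65 × 15% = 9817.45
Buyer bears: insurance 339.93 + delivery 1322.54 + duty 9817.45 = 11479.92
Landed cost = invoice 65109.72 + 11479.92 = 76589.64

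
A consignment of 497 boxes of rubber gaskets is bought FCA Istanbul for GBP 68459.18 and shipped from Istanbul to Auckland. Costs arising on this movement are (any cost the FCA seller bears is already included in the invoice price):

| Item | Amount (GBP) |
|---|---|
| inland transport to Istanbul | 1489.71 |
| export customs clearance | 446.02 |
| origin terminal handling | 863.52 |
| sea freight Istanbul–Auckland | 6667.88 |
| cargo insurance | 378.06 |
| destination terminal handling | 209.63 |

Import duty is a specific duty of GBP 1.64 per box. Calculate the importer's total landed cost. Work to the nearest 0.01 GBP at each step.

Total landed cost: GBP 77393.35

FCA: the seller delivers export-cleared goods to the carrier; the buyer bears costs from that point.
Already in the invoice (seller's account under FCA): inland to port, export clearance — exclude.
CIF value = FCA price + origin terminal + freight + insurance = 68459.18 + 863.52 + 6667.88 + 378.06 = 76368.64
Import duty = 497 × 1.64 = 815.08
Buyer bears: origin terminal 863.52 + freight 6667.88 + insurance 378.06 + destination terminal 209.63 + duty 815.08 = 8934.17
Landed cost = invoice 68459.18 + 8934.17 = 77393.35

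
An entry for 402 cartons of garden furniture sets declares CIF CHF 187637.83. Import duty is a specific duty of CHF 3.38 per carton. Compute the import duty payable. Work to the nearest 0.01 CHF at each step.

Import duty: CHF 1358.76

Import duty = 402 × 3.38 = 1358.76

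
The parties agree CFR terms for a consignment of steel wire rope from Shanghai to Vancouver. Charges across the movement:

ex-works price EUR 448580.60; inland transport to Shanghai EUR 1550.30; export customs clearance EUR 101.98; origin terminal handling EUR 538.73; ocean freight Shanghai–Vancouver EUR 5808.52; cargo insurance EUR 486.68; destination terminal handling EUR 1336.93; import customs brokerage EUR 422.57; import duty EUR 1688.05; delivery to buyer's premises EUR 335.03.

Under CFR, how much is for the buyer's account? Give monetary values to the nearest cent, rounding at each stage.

Buyer's account: EUR 4269.26

CFR: the seller pays costs through ocean freight to the destination port, but not insurance.
Seller's account: goods 448580.60 + inland to port 1550.30 + export clearance 101.98 + origin terminal 538.73 + freight 5808.52 = 456580.13
Buyer's account: insurance 486.68 + destination terminal 1336.93 + brokerage 422.57 + duty 1688.05 + delivery 335.03 = 4269.26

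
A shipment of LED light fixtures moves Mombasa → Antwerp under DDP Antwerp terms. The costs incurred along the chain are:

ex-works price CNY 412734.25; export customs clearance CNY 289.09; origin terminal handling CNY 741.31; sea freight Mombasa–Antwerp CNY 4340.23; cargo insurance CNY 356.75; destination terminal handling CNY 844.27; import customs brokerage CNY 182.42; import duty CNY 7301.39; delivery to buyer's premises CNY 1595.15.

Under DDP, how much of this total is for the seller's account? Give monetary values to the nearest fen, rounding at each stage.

Seller's account: CNY 428384.86

DDP: the seller bears all costs including import duty.
Seller's account: goods 412734.25 + export clearance 289.09 + origin terminal 741.31 + freight 4340.23 + insurance 356.75 + destination terminal 844.27 + brokerage 182.42 + duty 7301.39 + delivery 1595.15 = 428384.86
Buyer's account: 0.00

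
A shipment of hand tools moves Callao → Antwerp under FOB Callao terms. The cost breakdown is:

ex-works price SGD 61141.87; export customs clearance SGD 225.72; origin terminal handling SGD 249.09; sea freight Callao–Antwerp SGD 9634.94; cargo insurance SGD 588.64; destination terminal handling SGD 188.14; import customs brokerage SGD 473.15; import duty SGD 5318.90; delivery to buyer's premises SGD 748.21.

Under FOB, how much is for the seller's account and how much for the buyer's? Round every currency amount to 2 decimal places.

FOB: the seller bears costs until goods are on board at the origin port; the buyer bears freight, insurance and all costs thereafter.
Seller's account: goods 61141.87 + export clearance 225.72 + origin terminal 249.09 = 61616.68
Buyer's account: freight 9634.94 + insurance 588.64 + destination terminal 188.14 + brokerage 473.15 + duty 5318.90 + delivery 748.21 = 16951.98

Seller: SGD 61616.68; buyer: SGD 16951.98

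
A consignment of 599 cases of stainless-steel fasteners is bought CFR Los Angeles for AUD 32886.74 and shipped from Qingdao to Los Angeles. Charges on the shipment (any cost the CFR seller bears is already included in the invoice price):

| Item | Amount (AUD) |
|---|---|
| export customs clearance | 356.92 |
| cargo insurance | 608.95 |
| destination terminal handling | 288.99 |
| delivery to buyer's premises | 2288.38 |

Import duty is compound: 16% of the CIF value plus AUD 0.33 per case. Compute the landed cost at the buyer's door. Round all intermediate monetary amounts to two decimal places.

CFR: the seller pays costs through ocean freight to the destination port, but not insurance.
Already in the invoice (seller's account under CFR): export clearance — exclude.
CIF value = CFR price + insurance = 32886.74 + 608.95 = 33495.69
Ad valorem component: 33495.69 × 16% = 5359.31
Specific component: 599 × 0.33 = 197.67
Import duty = 5359.31 + 197.67 = 5556.98
Buyer bears: insurance 608.95 + destination terminal 288.99 + delivery 2288.38 + duty 5556.98 = 8743.30
Landed cost = invoice 32886.74 + 8743.30 = 41630.04

Total landed cost: AUD 41630.04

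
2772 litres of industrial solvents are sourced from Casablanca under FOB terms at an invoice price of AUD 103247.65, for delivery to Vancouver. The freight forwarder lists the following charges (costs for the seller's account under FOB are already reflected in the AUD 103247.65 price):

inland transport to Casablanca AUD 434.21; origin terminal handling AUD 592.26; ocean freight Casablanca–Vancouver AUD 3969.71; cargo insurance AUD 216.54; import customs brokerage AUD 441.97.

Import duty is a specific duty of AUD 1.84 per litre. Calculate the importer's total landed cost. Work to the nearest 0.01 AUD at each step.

FOB: the seller bears costs until goods are on board at the origin port; the buyer bears freight, insurance and all costs thereafter.
Already in the invoice (seller's account under FOB): inland to port, origin terminal — exclude.
CIF value = FOB price + freight + insurance = 103247.65 + 3969.71 + 216.54 = 107433.90
Import duty = 2772 × 1.84 = 5100.48
Buyer bears: freight 3969.71 + insurance 216.54 + brokerage 441.97 + duty 5100.48 = 9728.70
Landed cost = invoice 103247.65 + 9728.70 = 112976.35

Total landed cost: AUD 112976.35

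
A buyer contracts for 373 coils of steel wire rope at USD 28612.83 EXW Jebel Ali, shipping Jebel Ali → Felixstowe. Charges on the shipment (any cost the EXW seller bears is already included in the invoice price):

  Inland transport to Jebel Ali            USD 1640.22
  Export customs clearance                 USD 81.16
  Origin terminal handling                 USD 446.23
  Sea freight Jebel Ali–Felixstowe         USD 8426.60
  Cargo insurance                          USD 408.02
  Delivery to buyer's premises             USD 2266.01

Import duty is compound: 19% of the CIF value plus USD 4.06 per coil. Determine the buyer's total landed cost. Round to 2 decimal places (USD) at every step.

Total landed cost: USD 50922.31

EXW: the seller makes goods available at their premises; the buyer bears all onward costs.
CIF value = EXW price + inland to port + export clearance + origin terminal + freight + insurance = 28612.83 + 1640.22 + 81.16 + 446.23 + 8426.60 + 408.02 = 39615.06
Ad valorem component: 39615.06 × 19% = 7526.86
Specific component: 373 × 4.06 = 1514.38
Import duty = 7526.86 + 1514.38 = 9041.24
Buyer bears: inland to port 1640.22 + export clearance 81.16 + origin terminal 446.23 + freight 8426.60 + insurance 408.02 + delivery 2266.01 + duty 9041.24 = 22309.48
Landed cost = invoice 28612.83 + 22309.48 = 50922.31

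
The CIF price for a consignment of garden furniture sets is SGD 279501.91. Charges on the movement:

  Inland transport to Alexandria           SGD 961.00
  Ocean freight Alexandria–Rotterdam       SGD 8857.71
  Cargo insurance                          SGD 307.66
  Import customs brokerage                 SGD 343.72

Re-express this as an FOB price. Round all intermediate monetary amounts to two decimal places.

FOB price: SGD 270336.54

Not relevant to the conversion: inland to port — on the seller under both CIF and FOB; already in the CIF price and stays in the FOB price. brokerage — on the buyer under both terms; not part of either seller's price.
From CIF to FOB, the seller no longer bears: freight, insurance.
FOB price = 279501.91 − 8857.71 − 307.66 = 270336.54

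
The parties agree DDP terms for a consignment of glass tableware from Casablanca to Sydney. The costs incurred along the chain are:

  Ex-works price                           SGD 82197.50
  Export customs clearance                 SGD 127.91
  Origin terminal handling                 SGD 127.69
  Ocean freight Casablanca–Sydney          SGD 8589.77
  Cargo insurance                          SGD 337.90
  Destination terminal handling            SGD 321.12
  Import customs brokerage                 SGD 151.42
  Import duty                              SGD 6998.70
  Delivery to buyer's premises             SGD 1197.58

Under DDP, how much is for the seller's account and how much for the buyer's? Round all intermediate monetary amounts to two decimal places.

Seller: SGD 100049.59; buyer: SGD 0.00

DDP: the seller bears all costs including import duty.
Seller's account: goods 82197.50 + export clearance 127.91 + origin terminal 127.69 + freight 8589.77 + insurance 337.90 + destination terminal 321.12 + brokerage 151.42 + duty 6998.70 + delivery 1197.58 = 100049.59
Buyer's account: 0.00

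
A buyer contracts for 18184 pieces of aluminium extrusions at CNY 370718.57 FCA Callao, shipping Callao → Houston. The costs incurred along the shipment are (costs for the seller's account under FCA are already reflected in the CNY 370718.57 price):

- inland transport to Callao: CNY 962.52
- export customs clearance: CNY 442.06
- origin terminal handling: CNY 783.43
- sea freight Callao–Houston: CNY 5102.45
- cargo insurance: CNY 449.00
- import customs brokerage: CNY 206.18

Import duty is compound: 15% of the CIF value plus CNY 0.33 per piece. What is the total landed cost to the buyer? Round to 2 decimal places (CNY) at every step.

Total landed cost: CNY 439818.37

FCA: the seller delivers export-cleared goods to the carrier; the buyer bears costs from that point.
Already in the invoice (seller's account under FCA): inland to port, export clearance — exclude.
CIF value = FCA price + origin terminal + freight + insurance = 370718.57 + 783.43 + 5102.45 + 449.00 = 377053.45
Ad valorem component: 377053.45 × 15% = 56558.02
Specific component: 18184 × 0.33 = 6000.72
Import duty = 56558.02 + 6000.72 = 62558.74
Buyer bears: origin terminal 783.43 + freight 5102.45 + insurance 449.00 + brokerage 206.18 + duty 62558.74 = 69099.80
Landed cost = invoice 370718.57 + 69099.80 = 439818.37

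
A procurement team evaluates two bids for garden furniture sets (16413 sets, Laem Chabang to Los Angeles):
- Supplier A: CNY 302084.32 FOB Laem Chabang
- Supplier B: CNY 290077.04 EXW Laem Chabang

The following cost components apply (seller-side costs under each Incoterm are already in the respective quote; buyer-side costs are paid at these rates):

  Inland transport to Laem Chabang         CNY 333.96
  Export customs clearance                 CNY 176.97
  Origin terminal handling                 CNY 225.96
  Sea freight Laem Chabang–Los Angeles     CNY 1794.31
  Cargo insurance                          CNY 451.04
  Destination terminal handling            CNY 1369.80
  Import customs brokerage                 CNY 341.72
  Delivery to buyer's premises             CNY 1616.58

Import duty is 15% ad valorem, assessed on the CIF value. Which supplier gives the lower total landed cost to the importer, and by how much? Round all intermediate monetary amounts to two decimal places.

Supplier B is cheaper by CNY 12960.95

Supplier A (FOB):
CIF value = FOB price + freight + insurance = 302084.32 + 1794.31 + 451.04 = 304329.67
Import duty = 304329.67 × 15% = 45649.45
Buyer bears (A): 1794.31 + 451.04 + 1369.80 + 341.72 + 1616.58 = 5573.45
Landed cost (A) = invoice 302084.32 + 5573.45 + duty 45649.45 = 353307.22
Supplier B (EXW):
CIF value = EXW price + inland to port + export clearance + origin terminal + freight + insurance = 290077.04 + 333.96 + 176.97 + 225.96 + 1794.31 + 451.04 = 293059.28
Import duty = 293059.28 × 15% = 43958.89
Buyer bears (B): 333.96 + 176.97 + 225.96 + 1794.31 + 451.04 + 1369.80 + 341.72 + 1616.58 = 6310.34
Landed cost (B) = invoice 290077.04 + 6310.34 + duty 43958.89 = 340346.27
Difference = |353307.22 − 340346.27| = 12960.95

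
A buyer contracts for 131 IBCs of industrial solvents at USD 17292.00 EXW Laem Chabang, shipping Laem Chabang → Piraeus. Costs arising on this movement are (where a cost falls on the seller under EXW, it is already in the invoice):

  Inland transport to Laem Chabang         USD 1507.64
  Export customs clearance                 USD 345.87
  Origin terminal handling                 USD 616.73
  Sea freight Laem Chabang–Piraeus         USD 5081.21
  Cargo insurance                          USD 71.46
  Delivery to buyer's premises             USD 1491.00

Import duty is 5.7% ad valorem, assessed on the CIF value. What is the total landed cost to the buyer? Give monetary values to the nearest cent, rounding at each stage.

Total landed cost: USD 27826.06

EXW: the seller makes goods available at their premises; the buyer bears all onward costs.
CIF value = EXW price + inland to port + export clearance + origin terminal + freight + insurance = 17292.00 + 1507.64 + 345.87 + 616.73 + 5081.21 + 71.46 = 24914.91
Import duty = 24914.91 × 5.7% = 1420.15
Buyer bears: inland to port 1507.64 + export clearance 345.87 + origin terminal 616.73 + freight 5081.21 + insurance 71.46 + delivery 1491.00 + duty 1420.15 = 10534.06
Landed cost = invoice 17292.00 + 10534.06 = 27826.06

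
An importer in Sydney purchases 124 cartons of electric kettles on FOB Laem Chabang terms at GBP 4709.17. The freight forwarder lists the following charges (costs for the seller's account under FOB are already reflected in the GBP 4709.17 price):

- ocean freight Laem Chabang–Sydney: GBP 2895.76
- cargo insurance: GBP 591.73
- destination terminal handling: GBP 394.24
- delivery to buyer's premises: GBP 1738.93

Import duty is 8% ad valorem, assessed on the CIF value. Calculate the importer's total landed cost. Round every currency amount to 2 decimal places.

FOB: the seller bears costs until goods are on board at the origin port; the buyer bears freight, insurance and all costs thereafter.
CIF value = FOB price + freight + insurance = 4709.17 + 2895.76 + 591.73 = 8196.66
Import duty = 8196.66 × 8% = 655.73
Buyer bears: freight 2895.76 + insurance 591.73 + destination terminal 394.24 + delivery 1738.93 + duty 655.73 = 6276.39
Landed cost = invoice 4709.17 + 6276.39 = 10985.56

Total landed cost: GBP 10985.56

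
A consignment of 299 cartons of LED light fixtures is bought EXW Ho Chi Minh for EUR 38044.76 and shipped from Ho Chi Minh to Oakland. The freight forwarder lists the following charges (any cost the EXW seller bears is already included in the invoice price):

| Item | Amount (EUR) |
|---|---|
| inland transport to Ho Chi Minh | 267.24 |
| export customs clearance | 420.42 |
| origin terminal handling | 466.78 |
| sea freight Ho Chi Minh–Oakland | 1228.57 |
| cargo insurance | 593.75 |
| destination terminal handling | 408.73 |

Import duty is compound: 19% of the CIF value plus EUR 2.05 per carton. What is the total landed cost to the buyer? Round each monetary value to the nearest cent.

EXW: the seller makes goods available at their premises; the buyer bears all onward costs.
CIF value = EXW price + inland to port + export clearance + origin terminal + freight + insurance = 38044.76 + 267.24 + 420.42 + 466.78 + 1228.57 + 593.75 = 41021.52
Ad valorem component: 41021.52 × 19% = 7794.09
Specific component: 299 × 2.05 = 612.95
Import duty = 7794.09 + 612.95 = 8407.04
Buyer bears: inland to port 267.24 + export clearance 420.42 + origin terminal 466.78 + freight 1228.57 + insurance 593.75 + destination terminal 408.73 + duty 8407.04 = 11792.53
Landed cost = invoice 38044.76 + 11792.53 = 49837.29

Total landed cost: EUR 49837.29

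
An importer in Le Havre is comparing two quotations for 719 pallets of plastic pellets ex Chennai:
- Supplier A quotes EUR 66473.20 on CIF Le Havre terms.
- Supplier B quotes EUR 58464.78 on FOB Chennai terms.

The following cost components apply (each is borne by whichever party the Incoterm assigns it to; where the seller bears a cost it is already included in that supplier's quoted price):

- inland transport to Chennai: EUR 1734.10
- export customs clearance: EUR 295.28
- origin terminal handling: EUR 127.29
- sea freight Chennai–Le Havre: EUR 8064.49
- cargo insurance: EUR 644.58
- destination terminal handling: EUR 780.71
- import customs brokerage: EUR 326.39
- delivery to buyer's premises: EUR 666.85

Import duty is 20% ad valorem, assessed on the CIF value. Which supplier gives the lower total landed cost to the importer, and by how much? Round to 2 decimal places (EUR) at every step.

Supplier A is cheaper by EUR 840.78

Supplier A (CIF):
The CIF price already equals the CIF value: 66473.20
Import duty = 66473.20 × 20% = 13294.64
Buyer bears (A): 780.71 + 326.39 + 666.85 = 1773.95
Landed cost (A) = invoice 66473.20 + 1773.95 + duty 13294.64 = 81541.79
Supplier B (FOB):
CIF value = FOB price + freight + insurance = 58464.78 + 8064.49 + 644.58 = 67173.85
Import duty = 67173.85 × 20% = 13434.77
Buyer bears (B): 8064.49 + 644.58 + 780.71 + 326.39 + 666.85 = 10483.02
Landed cost (B) = invoice 58464.78 + 10483.02 + duty 13434.77 = 82382.57
Difference = |81541.79 − 82382.57| = 840.78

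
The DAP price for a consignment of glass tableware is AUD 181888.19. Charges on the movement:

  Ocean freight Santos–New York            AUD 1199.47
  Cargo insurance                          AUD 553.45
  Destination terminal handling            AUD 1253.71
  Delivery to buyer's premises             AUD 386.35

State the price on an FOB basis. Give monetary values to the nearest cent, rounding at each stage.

FOB price: AUD 178495.21

From DAP to FOB, the seller no longer bears: freight, insurance, destination terminal, delivery.
FOB price = 181888.19 − 1199.47 − 553.45 − 1253.71 − 386.35 = 178495.21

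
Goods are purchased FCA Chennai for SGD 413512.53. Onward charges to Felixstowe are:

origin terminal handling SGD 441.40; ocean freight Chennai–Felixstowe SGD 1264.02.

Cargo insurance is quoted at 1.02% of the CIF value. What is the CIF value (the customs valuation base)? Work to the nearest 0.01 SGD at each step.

CIF value: SGD 419496.82

Let C be the CIF value. C = FCA price + pre-shipment costs + freight + 1.02% × C
C − 1.02% × C = 413512.53 + 441.40 + 1264.02
0.9898 × C = 415217.95
C = 415217.95 / 0.9898 = 419496.82
Insurance premium = 1.02% × 419496.82 = 4278.87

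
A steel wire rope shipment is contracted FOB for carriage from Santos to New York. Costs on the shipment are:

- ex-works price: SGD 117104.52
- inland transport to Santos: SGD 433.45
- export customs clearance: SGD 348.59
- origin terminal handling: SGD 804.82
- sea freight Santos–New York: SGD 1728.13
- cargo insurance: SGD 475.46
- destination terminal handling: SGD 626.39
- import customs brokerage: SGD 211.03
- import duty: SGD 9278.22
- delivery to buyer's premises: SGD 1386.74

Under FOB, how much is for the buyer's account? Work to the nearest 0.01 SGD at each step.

FOB: the seller bears costs until goods are on board at the origin port; the buyer bears freight, insurance and all costs thereafter.
Seller's account: goods 117104.52 + inland to port 433.45 + export clearance 348.59 + origin terminal 804.82 = 118691.38
Buyer's account: freight 1728.13 + insurance 475.46 + destination terminal 626.39 + brokerage 211.03 + duty 9278.22 + delivery 1386.74 = 13705.97

Buyer's account: SGD 13705.97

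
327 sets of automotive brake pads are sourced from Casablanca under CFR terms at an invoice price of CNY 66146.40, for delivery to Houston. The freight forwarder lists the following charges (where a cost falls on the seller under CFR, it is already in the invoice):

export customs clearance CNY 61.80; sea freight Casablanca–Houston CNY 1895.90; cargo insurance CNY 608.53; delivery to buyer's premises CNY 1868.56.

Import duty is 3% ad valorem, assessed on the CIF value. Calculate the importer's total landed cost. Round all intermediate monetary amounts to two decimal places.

CFR: the seller pays costs through ocean freight to the destination port, but not insurance.
Already in the invoice (seller's account under CFR): export clearance, freight — exclude.
CIF value = CFR price + insurance = 66146.40 + 608.53 = 66754.93
Import duty = 66754.93 × 3% = 2002.65
Buyer bears: insurance 608.53 + delivery 1868.56 + duty 2002.65 = 4479.74
Landed cost = invoice 66146.40 + 4479.74 = 70626.14

Total landed cost: CNY 70626.14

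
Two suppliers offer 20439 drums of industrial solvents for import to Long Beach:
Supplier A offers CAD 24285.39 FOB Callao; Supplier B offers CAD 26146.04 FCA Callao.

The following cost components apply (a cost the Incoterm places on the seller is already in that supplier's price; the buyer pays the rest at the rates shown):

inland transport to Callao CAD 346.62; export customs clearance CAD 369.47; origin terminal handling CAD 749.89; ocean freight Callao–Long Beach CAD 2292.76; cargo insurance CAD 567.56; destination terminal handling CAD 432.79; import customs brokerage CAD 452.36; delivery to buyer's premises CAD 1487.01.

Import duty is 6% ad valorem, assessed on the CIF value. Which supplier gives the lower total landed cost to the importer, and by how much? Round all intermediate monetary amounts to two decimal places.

Supplier A is cheaper by CAD 2767.18

Supplier A (FOB):
CIF value = FOB price + freight + insurance = 24285.39 + 2292.76 + 567.56 = 27145.71
Import duty = 27145.71 × 6% = 1628.74
Buyer bears (A): 2292.76 + 567.56 + 432.79 + 452.36 + 1487.01 = 5232.48
Landed cost (A) = invoice 24285.39 + 5232.48 + duty 1628.74 = 31146.61
Supplier B (FCA):
CIF value = FCA price + origin terminal + freight + insurance = 26146.04 + 749.89 + 2292.76 + 567.56 = 29756.25
Import duty = 29756.25 × 6% = 1785.38
Buyer bears (B): 749.89 + 2292.76 + 567.56 + 432.79 + 452.36 + 1487.01 = 5982.37
Landed cost (B) = invoice 26146.04 + 5982.37 + duty 1785.38 = 33913.79
Difference = |31146.61 − 33913.79| = 2767.18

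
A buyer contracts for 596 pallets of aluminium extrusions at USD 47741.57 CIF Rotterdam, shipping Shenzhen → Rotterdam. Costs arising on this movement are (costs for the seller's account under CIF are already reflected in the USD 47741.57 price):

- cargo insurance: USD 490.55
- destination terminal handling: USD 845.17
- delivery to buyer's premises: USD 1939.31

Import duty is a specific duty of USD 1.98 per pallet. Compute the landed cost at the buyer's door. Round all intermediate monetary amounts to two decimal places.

CIF: the seller pays costs through ocean freight and marine insurance to the destination port.
Already in the invoice (seller's account under CIF): insurance — exclude.
The CIF price already equals the CIF value: 47741.57
Import duty = 596 × 1.98 = 1180.08
Buyer bears: destination terminal 845.17 + delivery 1939.31 + duty 1180.08 = 3964.56
Landed cost = invoice 47741.57 + 3964.56 = 51706.13

Total landed cost: USD 51706.13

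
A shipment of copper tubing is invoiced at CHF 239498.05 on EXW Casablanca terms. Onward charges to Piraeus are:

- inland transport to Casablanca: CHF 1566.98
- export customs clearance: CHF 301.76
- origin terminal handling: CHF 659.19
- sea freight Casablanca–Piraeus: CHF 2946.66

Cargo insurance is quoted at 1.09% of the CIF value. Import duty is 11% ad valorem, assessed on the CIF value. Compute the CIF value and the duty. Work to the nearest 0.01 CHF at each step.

Let C be the CIF value. C = EXW price + pre-shipment costs + freight + 1.09% × C
C − 1.09% × C = 239498.05 + 1566.98 + 301.76 + 659.19 + 2946.66
0.9891 × C = 244972.64
C = 244972.64 / 0.9891 = 247672.27
Insurance premium = 1.09% × 247672.27 = 2699.63
Import duty = 247672.27 × 11% = 27243.95

CIF value: CHF 247672.27; import duty: CHF 27243.95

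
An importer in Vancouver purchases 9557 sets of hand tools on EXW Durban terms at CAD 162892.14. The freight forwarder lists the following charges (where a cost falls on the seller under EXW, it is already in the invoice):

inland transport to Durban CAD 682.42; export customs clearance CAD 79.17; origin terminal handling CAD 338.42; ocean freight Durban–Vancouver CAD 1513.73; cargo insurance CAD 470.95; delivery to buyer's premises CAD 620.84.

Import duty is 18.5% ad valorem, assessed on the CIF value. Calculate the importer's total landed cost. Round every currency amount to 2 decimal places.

Total landed cost: CAD 197303.38

EXW: the seller makes goods available at their premises; the buyer bears all onward costs.
CIF value = EXW price + inland to port + export clearance + origin terminal + freight + insurance = 162892.14 + 682.42 + 79.17 + 338.42 + 1513.73 + 470.95 = 165976.83
Import duty = 165976.83 × 18.5% = 30705.71
Buyer bears: inland to port 682.42 + export clearance 79.17 + origin terminal 338.42 + freight 1513.73 + insurance 470.95 + delivery 620.84 + duty 30705.71 = 34411.24
Landed cost = invoice 162892.14 + 34411.24 = 197303.38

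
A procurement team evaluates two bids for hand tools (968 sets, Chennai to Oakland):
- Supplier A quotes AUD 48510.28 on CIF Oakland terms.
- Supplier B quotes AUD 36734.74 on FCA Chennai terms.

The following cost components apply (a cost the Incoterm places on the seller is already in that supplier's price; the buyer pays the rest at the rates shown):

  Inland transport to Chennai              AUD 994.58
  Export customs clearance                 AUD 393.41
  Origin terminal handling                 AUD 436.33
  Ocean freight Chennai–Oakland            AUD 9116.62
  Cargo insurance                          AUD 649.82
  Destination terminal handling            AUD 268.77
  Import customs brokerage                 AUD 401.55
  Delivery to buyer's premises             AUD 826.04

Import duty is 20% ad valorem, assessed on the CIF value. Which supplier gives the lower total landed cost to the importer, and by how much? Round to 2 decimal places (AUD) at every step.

Supplier B is cheaper by AUD 1887.33

Supplier A (CIF):
The CIF price already equals the CIF value: 48510.28
Import duty = 48510.28 × 20% = 9702.06
Buyer bears (A): 268.77 + 401.55 + 826.04 = 1496.36
Landed cost (A) = invoice 48510.28 + 1496.36 + duty 9702.06 = 59708.70
Supplier B (FCA):
CIF value = FCA price + origin terminal + freight + insurance = 36734.74 + 436.33 + 9116.62 + 649.82 = 46937.51
Import duty = 46937.51 × 20% = 9387.50
Buyer bears (B): 436.33 + 9116.62 + 649.82 + 268.77 + 401.55 + 826.04 = 11699.13
Landed cost (B) = invoice 36734.74 + 11699.13 + duty 9387.50 = 57821.37
Difference = |59708.70 − 57821.37| = 1887.33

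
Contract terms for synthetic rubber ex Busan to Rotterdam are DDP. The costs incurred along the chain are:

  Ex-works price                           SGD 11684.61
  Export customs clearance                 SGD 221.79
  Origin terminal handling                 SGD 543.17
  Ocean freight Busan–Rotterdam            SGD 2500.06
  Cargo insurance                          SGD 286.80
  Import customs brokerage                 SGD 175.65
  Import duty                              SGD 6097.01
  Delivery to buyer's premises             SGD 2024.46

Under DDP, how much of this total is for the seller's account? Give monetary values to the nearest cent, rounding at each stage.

Seller's account: SGD 23533.55

DDP: the seller bears all costs including import duty.
Seller's account: goods 11684.61 + export clearance 221.79 + origin terminal 543.17 + freight 2500.06 + insurance 286.80 + brokerage 175.65 + duty 6097.01 + delivery 2024.46 = 23533.55
Buyer's account: 0.00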